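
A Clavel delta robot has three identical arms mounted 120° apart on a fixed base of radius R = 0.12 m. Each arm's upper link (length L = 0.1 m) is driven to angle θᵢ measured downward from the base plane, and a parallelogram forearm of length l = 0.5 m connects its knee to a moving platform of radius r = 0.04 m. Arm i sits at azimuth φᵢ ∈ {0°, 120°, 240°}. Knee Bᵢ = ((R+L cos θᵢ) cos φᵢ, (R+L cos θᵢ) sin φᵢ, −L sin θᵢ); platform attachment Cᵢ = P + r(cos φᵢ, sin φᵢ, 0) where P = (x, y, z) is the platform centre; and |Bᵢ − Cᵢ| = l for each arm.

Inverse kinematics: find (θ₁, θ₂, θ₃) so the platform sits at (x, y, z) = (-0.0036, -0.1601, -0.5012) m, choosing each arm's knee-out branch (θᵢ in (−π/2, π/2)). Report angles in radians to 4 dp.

θ₁ = 0.6111, θ₂ = 1.0474, θ₃ = 0.0872

rotate P by −φ1: (-0.0036, -0.1601, -0.5012)
  A=0.0836, B=-0.5012, C=(l²−L²−A²−y'²−z²)/(2L)=-0.2191
  √(A²+B²)=0.5081;  θ1 = -1.4055+2.0166 ≈ 0.6111
φ2=120.0° → target in arm frame (-0.1369, 0.0832)
  A=0.2169, B=-0.5012, C=(l²−L²−A²−y'²−z²)/(2L)=-0.3257
  √(A²+B²)=0.5461;  θ2 = -1.1625+2.2098 ≈ 1.0474
φ3=240.0° → target in arm frame (0.1405, 0.0769)
  A cos θ + B sin θ = C:  -0.0605·cos θ + -0.5012·sin θ = -0.1039
  γ=atan2(-0.5012,-0.0605)=-1.6908;  ψ=arccos(-0.2058)=1.7780;  θ3=γ+ψ≈0.0872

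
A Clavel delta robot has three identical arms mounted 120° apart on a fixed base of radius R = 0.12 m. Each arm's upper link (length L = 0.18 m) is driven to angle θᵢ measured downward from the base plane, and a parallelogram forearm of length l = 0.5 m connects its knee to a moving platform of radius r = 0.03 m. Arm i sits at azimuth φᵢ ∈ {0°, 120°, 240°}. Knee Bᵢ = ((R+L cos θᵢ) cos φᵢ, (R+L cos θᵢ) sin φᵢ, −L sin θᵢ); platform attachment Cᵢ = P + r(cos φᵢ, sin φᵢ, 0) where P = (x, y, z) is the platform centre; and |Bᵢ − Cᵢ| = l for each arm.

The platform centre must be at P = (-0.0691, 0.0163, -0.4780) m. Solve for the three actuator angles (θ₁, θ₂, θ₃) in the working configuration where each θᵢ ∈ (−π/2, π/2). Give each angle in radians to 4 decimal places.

θ₁ = 0.5237, θ₂ = 0.1747, θ₃ = 0.2618

φ1=0.0° → target in arm frame (-0.0691, 0.0163)
  A cos θ + B sin θ = C:  0.1591·cos θ + -0.4780·sin θ = -0.1013
  γ=atan2(-0.4780,0.1591)=-1.2495;  ψ=arccos(-0.2010)=1.7732;  θ1=γ+ψ≈0.5237
arm 2 (φ=120.0°): x'=0.0487, y'=0.0517
  A cos θ + B sin θ = C:  0.0413·cos θ + -0.4780·sin θ = -0.0424
  √(A²+B²)=0.4798;  θ2 = -1.4845+1.6593 ≈ 0.1747
arm 3 (φ=240.0°): x'=0.0204, y'=-0.0680
  e−x'=0.0696;  (l²−L²−(e−x')²−y'²−z²)/2L = -0.0565
  γ=atan2(-0.4780,0.0696)=-1.4263;  ψ=arccos(-0.1170)=1.6881;  θ3=γ+ψ≈0.2618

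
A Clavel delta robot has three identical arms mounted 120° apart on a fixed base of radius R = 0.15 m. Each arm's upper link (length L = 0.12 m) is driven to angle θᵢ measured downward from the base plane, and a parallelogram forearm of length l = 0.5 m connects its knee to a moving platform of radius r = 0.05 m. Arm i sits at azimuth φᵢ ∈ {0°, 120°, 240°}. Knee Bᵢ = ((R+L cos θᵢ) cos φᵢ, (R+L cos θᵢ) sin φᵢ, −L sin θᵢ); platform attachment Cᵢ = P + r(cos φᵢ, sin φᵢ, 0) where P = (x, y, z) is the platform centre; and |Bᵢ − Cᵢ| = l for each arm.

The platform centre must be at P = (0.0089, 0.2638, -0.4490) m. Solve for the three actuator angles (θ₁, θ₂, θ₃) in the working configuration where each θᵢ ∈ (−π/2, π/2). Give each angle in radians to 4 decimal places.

rotate P by −φ1: (0.0089, 0.2638, -0.4490)
  e−x'=0.0911;  (l²−L²−(e−x')²−y'²−z²)/2L = -0.1829
  √(A²+B²)=0.4581;  θ1 = -1.3706+1.9814 ≈ 0.6108
φ2=120.0° → target in arm frame (0.2240, -0.1396)
  A=-0.1240, B=-0.4490, C=(l²−L²−A²−y'²−z²)/(2L)=-0.0036
  θ2 = atan2(B,A) + arccos(C/0.4658) = -0.2617
arm 3 (φ=240.0°): x'=-0.2329, y'=-0.1242
  e−x'=0.3329;  (l²−L²−(e−x')²−y'²−z²)/2L = -0.3844
  γ=atan2(-0.4490,0.3329)=-0.9328;  ψ=arccos(-0.6877)=2.3291;  θ3=γ+ψ≈1.3963

θ₁ = 0.6108, θ₂ = -0.2617, θ₃ = 1.3963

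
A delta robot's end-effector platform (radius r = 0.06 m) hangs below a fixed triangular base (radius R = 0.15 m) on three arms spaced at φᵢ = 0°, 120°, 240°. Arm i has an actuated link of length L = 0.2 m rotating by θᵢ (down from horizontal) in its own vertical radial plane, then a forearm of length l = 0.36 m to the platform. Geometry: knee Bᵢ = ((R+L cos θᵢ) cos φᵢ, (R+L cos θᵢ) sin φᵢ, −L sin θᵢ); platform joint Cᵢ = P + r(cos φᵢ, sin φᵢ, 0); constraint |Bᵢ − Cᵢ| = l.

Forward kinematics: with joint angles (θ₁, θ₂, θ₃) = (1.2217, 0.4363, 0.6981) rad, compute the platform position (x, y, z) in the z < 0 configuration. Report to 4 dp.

O1 = (0.1584·cos0.0°, 0.1584·sin0.0°, -0.1879) = (0.1584, 0.0000, -0.1879)
arm 2 at φ=120.0°: e+L cos θ2 = 0.2713;  O2 = (-0.1356, 0.2349, -0.0845)
O3 = (0.2432·cos240.0°, 0.2432·sin240.0°, -0.1286) = (-0.1216, -0.2106, -0.1286)
|O₂|²−|O₁|² = 0.0203;  |O₃|²−|O₁|² = 0.0153
plane₁₂: -0.5881x+0.4698y+0.2068z = 0.0203
Cramer: x(z) = -0.0308+0.2798z;  y(z) = 0.0047-0.0900z
quadratic in z: (1.0864)z²+(0.2692)z+(-0.0585)=0, √Δ=0.5714 → z ∈ {-0.3869, 0.1391}; z = -0.3869 (taking z<0)
x = -0.1390, y = 0.0395

(-0.1390, 0.0395, -0.3869)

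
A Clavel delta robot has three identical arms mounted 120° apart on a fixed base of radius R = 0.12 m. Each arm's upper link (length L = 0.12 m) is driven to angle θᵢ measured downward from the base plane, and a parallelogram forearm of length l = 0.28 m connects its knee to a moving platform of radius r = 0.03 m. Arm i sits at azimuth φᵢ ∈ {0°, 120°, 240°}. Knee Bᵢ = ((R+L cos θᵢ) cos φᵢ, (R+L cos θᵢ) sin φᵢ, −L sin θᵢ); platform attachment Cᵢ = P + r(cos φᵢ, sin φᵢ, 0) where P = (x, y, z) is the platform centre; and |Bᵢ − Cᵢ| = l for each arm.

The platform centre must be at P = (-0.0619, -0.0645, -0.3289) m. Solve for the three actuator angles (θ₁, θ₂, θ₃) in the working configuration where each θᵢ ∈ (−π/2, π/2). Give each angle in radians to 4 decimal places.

θ₁ = 1.3963, θ₂ = 1.2219, θ₃ = 0.6108

φ1=0.0° → target in arm frame (-0.0619, -0.0645)
  A=0.1519, B=-0.3289, C=(l²−L²−A²−y'²−z²)/(2L)=-0.2975
  θ1 = atan2(B,A) + arccos(C/0.3623) = 1.3963
arm 2 (φ=120.0°): x'=-0.0249, y'=0.0859
  e−x'=0.1149;  (l²−L²−(e−x')²−y'²−z²)/2L = -0.2698
  √(A²+B²)=0.3484;  θ2 = -1.2347+2.4565 ≈ 1.2219
φ3=240.0° → target in arm frame (0.0868, -0.0214)
  A cos θ + B sin θ = C:  0.0032·cos θ + -0.3289·sin θ = -0.1860
  √(A²+B²)=0.3289;  θ3 = -1.5611+2.1719 ≈ 0.6108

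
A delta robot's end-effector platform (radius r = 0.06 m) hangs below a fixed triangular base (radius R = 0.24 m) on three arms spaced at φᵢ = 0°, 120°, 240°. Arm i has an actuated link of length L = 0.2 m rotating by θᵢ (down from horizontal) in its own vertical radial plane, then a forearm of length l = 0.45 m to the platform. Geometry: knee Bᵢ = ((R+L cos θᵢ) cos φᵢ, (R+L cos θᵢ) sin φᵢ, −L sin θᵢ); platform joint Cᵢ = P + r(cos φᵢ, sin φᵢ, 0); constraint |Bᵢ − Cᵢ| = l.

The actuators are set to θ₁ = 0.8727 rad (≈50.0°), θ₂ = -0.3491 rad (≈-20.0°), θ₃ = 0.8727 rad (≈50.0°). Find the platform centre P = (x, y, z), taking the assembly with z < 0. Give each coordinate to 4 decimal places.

φ1=0.0°: virtual centre (0.3086, 0.0000, -0.1532), radius l
S2 = (0.3679·cos120.0°, 0.3679·sin120.0°, 0.0684) = (-0.1840, 0.3186, 0.0684)
φ3=240.0°: virtual centre (-0.1543, -0.2672, -0.1532), radius l
subtract pairs → two planes through P
[-0.9850 0.6373 0.4432]·P = 0.0214;  [-0.9257 -0.5344 0.0000]·P = 0.0000
Cramer: x(z) = -0.0102+0.2122z;  y(z) = 0.0177-0.3675z
sphere 1 gives Az²+Bz+C=0 with A=1.1801, B=0.1581, C=-0.0771;  B²−4AC=0.3889;  roots -0.3312, 0.1972;  negative root z = -0.3312
x = -0.0805, y = 0.1395

(-0.0805, 0.1395, -0.3312)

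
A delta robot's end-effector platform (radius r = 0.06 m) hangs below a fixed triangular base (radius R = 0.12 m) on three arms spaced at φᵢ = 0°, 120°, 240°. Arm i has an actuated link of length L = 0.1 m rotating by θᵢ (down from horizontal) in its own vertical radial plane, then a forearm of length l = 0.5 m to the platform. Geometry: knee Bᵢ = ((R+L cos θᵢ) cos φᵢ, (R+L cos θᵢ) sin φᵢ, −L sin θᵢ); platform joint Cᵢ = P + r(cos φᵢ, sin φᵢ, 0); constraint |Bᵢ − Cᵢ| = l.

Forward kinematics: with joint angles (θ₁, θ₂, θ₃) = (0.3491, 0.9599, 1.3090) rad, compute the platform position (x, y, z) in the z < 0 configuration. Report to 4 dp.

φ1=0.0°: virtual centre (0.1540, 0.0000, -0.0342), radius l
centre 2 = (0.1174·cos120.0°, 0.1174·sin120.0°, -0.0819) = (-0.0587, 0.1016, -0.0819)
centre 3 = (0.0859·cos240.0°, 0.0859·sin240.0°, -0.0966) = (-0.0429, -0.0744, -0.0966)
|centre ₂|²−|centre ₁|² = -0.0044;  |centre ₃|²−|centre ₁|² = -0.0082
[-0.4253 0.2033 -0.0954]·P = -0.0044;  [-0.3938 -0.1488 -0.1248]·P = -0.0082
Cramer: x(z) = 0.0161-0.2760z;  y(z) = 0.0122-0.1081z
quadratic in z: (1.0879)z²+(0.1419)z+(-0.2297)=0, √Δ=1.0098 → z ∈ {-0.5293, 0.3989}; z = -0.5293 (taking z<0)
x = 0.1622, y = 0.0694

(0.1622, 0.0694, -0.5293)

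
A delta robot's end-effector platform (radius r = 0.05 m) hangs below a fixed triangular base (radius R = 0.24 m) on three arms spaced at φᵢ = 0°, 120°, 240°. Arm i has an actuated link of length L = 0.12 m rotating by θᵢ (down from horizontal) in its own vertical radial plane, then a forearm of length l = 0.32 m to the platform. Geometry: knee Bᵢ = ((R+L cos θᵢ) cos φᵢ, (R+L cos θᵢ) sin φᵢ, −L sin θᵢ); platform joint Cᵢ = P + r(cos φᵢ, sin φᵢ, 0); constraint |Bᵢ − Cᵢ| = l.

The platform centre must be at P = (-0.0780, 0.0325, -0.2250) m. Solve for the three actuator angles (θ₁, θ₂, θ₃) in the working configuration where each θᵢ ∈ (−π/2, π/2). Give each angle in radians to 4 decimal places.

rotate P by −φ1: (-0.0780, 0.0325, -0.2250)
  A=0.2680, B=-0.2250, C=(l²−L²−A²−y'²−z²)/(2L)=-0.1479
  √(A²+B²)=0.3499;  θ1 = -0.6984+2.0073 ≈ 1.3089
arm 2 (φ=120.0°): x'=0.0671, y'=0.0513
  e−x'=0.1229;  (l²−L²−(e−x')²−y'²−z²)/2L = 0.0819
  θ2 = atan2(B,A) + arccos(C/0.2564) = 0.1747
arm 3 (φ=240.0°): x'=0.0109, y'=-0.0838
  A cos θ + B sin θ = C:  0.1791·cos θ + -0.2250·sin θ = -0.0073
  γ=atan2(-0.2250,0.1791)=-0.8984;  ψ=arccos(-0.0252)=1.5960;  θ3=γ+ψ≈0.6976

θ₁ = 1.3089, θ₂ = 0.1747, θ₃ = 0.6976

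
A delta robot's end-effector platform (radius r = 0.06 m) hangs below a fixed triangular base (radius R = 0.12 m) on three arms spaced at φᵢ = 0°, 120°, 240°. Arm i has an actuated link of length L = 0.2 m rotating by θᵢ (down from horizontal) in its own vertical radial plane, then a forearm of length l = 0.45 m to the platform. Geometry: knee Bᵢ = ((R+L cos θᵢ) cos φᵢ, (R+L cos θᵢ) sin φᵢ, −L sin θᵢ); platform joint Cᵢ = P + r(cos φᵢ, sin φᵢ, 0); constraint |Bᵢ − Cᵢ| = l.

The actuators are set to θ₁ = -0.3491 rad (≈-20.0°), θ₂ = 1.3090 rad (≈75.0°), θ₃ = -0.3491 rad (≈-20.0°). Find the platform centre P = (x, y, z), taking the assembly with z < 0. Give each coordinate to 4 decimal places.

S1 = (0.2479·cos0.0°, 0.2479·sin0.0°, 0.0684) = (0.2479, 0.0000, 0.0684)
φ2=120.0°: virtual centre (-0.0559, 0.0968, -0.1932), radius l
φ3=240.0°: virtual centre (-0.1240, -0.2147, 0.0684), radius l
|S₂|²−|S₁|² = -0.0163;  |S₃|²−|S₁|² = 0.0000
linear system: -0.6076x+0.1936y = -0.0163−-0.5232z; -0.7438x+-0.4294y = 0.0000−0.0000z
Cramer: x(z) = 0.0173-0.5549z;  y(z) = -0.0300+0.9610z
into |P−S₁|² = l²: 2.2315z² + 0.0614z + -0.1437 = 0;  Δ = 1.2868;  z = -0.2679 or 0.2404 → z<0 root = -0.2679
x = 0.1660, y = -0.2875

(0.1660, -0.2875, -0.2679)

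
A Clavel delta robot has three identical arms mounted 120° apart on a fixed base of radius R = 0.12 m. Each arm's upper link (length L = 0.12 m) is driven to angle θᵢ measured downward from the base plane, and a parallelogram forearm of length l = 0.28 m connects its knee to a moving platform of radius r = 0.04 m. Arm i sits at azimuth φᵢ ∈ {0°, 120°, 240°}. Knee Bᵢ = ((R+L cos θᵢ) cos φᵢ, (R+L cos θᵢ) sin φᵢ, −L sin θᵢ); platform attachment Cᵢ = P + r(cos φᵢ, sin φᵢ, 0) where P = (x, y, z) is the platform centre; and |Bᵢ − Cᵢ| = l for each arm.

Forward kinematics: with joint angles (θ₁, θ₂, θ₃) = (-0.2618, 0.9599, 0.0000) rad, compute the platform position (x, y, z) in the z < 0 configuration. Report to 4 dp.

(0.0706, -0.0860, -0.2041)

S1 = (0.1959·cos0.0°, 0.1959·sin0.0°, 0.0311) = (0.1959, 0.0000, 0.0311)
φ2=120.0°: virtual centre (-0.0744, 0.1289, -0.0983), radius l
φ3=240.0°: virtual centre (-0.1000, -0.1732, 0.0000), radius l
|S₂|²−|S₁|² = -0.0075;  |S₃|²−|S₁|² = 0.0007
[-0.5407 0.2578 -0.2587]·P = -0.0075;  [-0.5918 -0.3464 -0.0621]·P = 0.0007
det = 0.3399;  x = 0.0072+-0.3108z,  y = -0.0142+0.3517z
quadratic in z: (1.2203)z²+(0.0452)z+(-0.0416)=0, √Δ=0.4530 → z ∈ {-0.2041, 0.1671}; z = -0.2041 (taking z<0)
x = 0.0706, y = -0.0860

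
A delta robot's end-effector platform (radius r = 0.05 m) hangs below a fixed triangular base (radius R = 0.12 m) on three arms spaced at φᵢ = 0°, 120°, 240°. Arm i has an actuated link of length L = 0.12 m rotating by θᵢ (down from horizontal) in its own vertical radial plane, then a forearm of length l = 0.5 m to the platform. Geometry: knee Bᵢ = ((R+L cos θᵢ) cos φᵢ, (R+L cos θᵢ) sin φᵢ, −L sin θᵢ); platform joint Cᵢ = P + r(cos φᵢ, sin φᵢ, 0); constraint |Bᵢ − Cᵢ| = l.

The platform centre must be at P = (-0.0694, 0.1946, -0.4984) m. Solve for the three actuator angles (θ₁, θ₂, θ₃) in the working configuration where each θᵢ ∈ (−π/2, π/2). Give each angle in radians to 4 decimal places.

rotate P by −φ1: (-0.0694, 0.1946, -0.4984)
  e−x'=0.1394;  (l²−L²−(e−x')²−y'²−z²)/2L = -0.2921
  √(A²+B²)=0.5175;  θ1 = -1.2981+2.1705 ≈ 0.8725
arm 2 (φ=120.0°): x'=0.2032, y'=-0.0372
  A cos θ + B sin θ = C:  -0.1332·cos θ + -0.4984·sin θ = -0.1331
  γ=atan2(-0.4984,-0.1332)=-1.8320;  ψ=arccos(-0.2579)=1.8317;  θ2=γ+ψ≈-0.0003
arm 3 (φ=240.0°): x'=-0.1338, y'=-0.1574
  e−x'=0.2038;  (l²−L²−(e−x')²−y'²−z²)/2L = -0.3297
  √(A²+B²)=0.5385;  θ3 = -1.1826+2.2297 ≈ 1.0471

θ₁ = 0.8725, θ₂ = -0.0003, θ₃ = 1.0471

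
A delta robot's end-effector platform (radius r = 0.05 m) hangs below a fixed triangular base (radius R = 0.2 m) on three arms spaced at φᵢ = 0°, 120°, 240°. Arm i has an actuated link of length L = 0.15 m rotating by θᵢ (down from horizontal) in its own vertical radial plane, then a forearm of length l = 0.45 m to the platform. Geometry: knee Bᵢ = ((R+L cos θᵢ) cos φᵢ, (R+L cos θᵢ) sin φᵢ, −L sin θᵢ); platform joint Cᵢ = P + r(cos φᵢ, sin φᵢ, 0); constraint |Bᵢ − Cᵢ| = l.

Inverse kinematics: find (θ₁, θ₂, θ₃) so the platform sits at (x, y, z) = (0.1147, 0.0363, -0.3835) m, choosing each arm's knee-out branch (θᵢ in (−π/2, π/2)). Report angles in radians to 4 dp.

rotate P by −φ1: (0.1147, 0.0363, -0.3835)
  e−x'=0.0353;  (l²−L²−(e−x')²−y'²−z²)/2L = 0.1012
  γ=atan2(-0.3835,0.0353)=-1.4790;  ψ=arccos(0.2628)=1.3049;  θ1=γ+ψ≈-0.1741
φ2=120.0° → target in arm frame (-0.0259, -0.1175)
  A cos θ + B sin θ = C:  0.1759·cos θ + -0.3835·sin θ = -0.0394
  θ2 = atan2(B,A) + arccos(C/0.4219) = 0.5236
rotate P by −φ3: (-0.0888, 0.0812, -0.3835)
  e−x'=0.2388;  (l²−L²−(e−x')²−y'²−z²)/2L = -0.1023
  γ=atan2(-0.3835,0.2388)=-1.0139;  ψ=arccos(-0.2264)=1.7992;  θ3=γ+ψ≈0.7853

θ₁ = -0.1741, θ₂ = 0.5236, θ₃ = 0.7853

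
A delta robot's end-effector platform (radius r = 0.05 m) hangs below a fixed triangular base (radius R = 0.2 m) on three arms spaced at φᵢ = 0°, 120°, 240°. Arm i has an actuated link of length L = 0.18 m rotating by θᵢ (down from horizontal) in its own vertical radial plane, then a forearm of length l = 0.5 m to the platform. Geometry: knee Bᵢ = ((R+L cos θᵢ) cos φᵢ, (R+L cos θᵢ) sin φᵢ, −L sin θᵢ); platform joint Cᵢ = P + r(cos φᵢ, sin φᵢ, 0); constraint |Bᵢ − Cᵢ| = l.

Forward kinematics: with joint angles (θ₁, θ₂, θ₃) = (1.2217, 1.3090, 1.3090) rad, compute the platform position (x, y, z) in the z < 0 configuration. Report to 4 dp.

(0.0169, 0.0000, -0.6297)

arm 1 at φ=0.0°: ρ1 = 0.2116;  centre 1 = (0.2116, 0.0000, -0.1691)
φ2=120.0°: virtual centre (-0.0983, 0.1702, -0.1739), radius l
centre 3 = (0.1966·cos240.0°, 0.1966·sin240.0°, -0.1739) = (-0.0983, -0.1702, -0.1739)
|centre ₂|²−|centre ₁|² = -0.0045;  |centre ₃|²−|centre ₁|² = -0.0045
[-0.6197 0.3405 -0.0094]·P = -0.0045;  [-0.6197 -0.3405 -0.0094]·P = -0.0045
Cramer: x(z) = 0.0073-0.0152z;  y(z) = 0.0000+0.0000z
quadratic in z: (1.0002)z²+(0.3445)z+(-0.1796)=0, √Δ=0.9151 → z ∈ {-0.6297, 0.2852}; z = -0.6297 (taking z<0)
x = 0.0169, y = 0.0000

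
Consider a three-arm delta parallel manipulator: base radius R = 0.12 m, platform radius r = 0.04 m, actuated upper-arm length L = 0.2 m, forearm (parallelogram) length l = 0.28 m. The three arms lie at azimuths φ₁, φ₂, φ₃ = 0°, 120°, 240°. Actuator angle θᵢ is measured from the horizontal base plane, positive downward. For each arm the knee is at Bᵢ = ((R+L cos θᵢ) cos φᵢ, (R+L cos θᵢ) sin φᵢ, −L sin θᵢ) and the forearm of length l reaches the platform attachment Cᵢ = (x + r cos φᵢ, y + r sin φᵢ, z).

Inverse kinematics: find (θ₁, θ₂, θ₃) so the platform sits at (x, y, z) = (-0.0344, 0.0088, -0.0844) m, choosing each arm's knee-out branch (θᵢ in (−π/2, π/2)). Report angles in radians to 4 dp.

θ₁ = 0.6110, θ₂ = -0.1741, θ₃ = 0.0864

arm 1 (φ=0.0°): x'=-0.0344, y'=0.0088
  A cos θ + B sin θ = C:  0.1144·cos θ + -0.0844·sin θ = 0.0453
  √(A²+B²)=0.1422;  θ1 = -0.6356+1.2466 ≈ 0.6110
arm 2 (φ=120.0°): x'=0.0248, y'=0.0254
  e−x'=0.0552;  (l²−L²−(e−x')²−y'²−z²)/2L = 0.0690
  θ2 = atan2(B,A) + arccos(C/0.1008) = -0.1741
φ3=240.0° → target in arm frame (0.0096, -0.0342)
  e−x'=0.0704;  (l²−L²−(e−x')²−y'²−z²)/2L = 0.0629
  θ3 = atan2(B,A) + arccos(C/0.1099) = 0.0864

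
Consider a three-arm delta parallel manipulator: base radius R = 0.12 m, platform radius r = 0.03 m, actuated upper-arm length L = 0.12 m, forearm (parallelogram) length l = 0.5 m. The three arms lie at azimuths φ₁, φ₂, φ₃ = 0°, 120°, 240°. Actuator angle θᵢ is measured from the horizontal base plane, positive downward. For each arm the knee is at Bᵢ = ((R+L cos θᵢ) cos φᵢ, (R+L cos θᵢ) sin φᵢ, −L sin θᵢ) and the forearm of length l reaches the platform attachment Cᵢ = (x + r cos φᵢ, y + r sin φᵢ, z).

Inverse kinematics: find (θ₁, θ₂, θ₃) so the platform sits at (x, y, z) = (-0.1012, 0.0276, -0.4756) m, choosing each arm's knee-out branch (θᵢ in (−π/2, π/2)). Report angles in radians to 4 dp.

rotate P by −φ1: (-0.1012, 0.0276, -0.4756)
  A=0.1912, B=-0.4756, C=(l²−L²−A²−y'²−z²)/(2L)=-0.1163
  θ1 = atan2(B,A) + arccos(C/0.5126) = 0.6111
φ2=120.0° → target in arm frame (0.0745, 0.0738)
  A=0.0155, B=-0.4756, C=(l²−L²−A²−y'²−z²)/(2L)=0.0155
  γ=atan2(-0.4756,0.0155)=-1.5382;  ψ=arccos(0.0325)=1.5383;  θ2=γ+ψ≈0.0001
rotate P by −φ3: (0.0267, -0.1014, -0.4756)
  A cos θ + B sin θ = C:  0.0633·cos θ + -0.4756·sin θ = -0.0204
  √(A²+B²)=0.4798;  θ3 = -1.4385+1.6133 ≈ 0.1748

θ₁ = 0.6111, θ₂ = 0.0001, θ₃ = 0.1748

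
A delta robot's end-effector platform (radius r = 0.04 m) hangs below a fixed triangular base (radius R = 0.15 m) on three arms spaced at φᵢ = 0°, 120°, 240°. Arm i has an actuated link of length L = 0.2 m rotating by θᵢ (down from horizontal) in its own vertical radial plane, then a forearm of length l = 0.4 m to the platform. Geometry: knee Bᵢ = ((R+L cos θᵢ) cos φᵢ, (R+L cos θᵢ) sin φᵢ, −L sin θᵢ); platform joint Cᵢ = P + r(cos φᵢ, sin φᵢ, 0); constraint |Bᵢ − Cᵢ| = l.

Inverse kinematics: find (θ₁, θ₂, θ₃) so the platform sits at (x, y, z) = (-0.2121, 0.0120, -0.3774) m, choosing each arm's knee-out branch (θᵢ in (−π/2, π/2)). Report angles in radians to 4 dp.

φ1=0.0° → target in arm frame (-0.2121, 0.0120)
  A=0.3221, B=-0.3774, C=(l²−L²−A²−y'²−z²)/(2L)=-0.3158
  √(A²+B²)=0.4962;  θ1 = -0.8643+2.2607 ≈ 1.3965
rotate P by −φ2: (0.1164, 0.1777, -0.3774)
  A=-0.0064, B=-0.3774, C=(l²−L²−A²−y'²−z²)/(2L)=-0.1351
  θ2 = atan2(B,A) + arccos(C/0.3775) = 0.3490
φ3=240.0° → target in arm frame (0.0957, -0.1897)
  A cos θ + B sin θ = C:  0.0143·cos θ + -0.3774·sin θ = -0.1465
  √(A²+B²)=0.3777;  θ3 = -1.5328+1.9693 ≈ 0.4365

θ₁ = 1.3965, θ₂ = 0.3490, θ₃ = 0.4365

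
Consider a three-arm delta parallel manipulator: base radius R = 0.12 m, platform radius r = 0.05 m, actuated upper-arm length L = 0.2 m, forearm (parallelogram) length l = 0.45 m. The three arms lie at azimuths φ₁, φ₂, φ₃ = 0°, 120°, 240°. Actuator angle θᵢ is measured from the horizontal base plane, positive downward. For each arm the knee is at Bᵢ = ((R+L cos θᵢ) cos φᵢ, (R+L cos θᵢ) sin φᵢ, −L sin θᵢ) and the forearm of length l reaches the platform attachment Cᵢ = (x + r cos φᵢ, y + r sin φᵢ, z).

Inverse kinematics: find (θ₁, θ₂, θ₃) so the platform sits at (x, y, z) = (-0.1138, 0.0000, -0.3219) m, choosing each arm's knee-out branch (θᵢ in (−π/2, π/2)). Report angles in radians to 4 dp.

θ₁ = 0.3487, θ₂ = -0.3493, θ₃ = -0.3493

φ1=0.0° → target in arm frame (-0.1138, 0.0000)
  e−x'=0.1838;  (l²−L²−(e−x')²−y'²−z²)/2L = 0.0627
  γ=atan2(-0.3219,0.1838)=-1.0520;  ψ=arccos(0.1693)=1.4007;  θ1=γ+ψ≈0.3487
rotate P by −φ2: (0.0569, 0.0986, -0.3219)
  e−x'=0.0131;  (l²−L²−(e−x')²−y'²−z²)/2L = 0.1225
  γ=atan2(-0.3219,0.0131)=-1.5301;  ψ=arccos(0.3802)=1.1808;  θ2=γ+ψ≈-0.3493
rotate P by −φ3: (0.0569, -0.0986, -0.3219)
  A=0.0131, B=-0.3219, C=(l²−L²−A²−y'²−z²)/(2L)=0.1225
  √(A²+B²)=0.3222;  θ3 = -1.5301+1.1808 ≈ -0.3493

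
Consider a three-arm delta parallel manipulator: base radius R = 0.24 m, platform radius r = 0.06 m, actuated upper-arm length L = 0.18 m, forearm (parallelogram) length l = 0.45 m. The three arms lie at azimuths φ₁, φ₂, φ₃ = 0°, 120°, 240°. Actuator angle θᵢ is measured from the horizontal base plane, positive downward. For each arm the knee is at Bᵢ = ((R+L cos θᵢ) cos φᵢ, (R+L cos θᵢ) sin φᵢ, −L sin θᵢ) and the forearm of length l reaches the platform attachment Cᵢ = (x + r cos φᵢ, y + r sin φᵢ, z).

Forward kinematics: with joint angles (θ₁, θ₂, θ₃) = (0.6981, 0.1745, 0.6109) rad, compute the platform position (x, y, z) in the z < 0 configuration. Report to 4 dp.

φ1=0.0°: virtual centre (0.3179, 0.0000, -0.1157), radius l
O2 = (0.3573·cos120.0°, 0.3573·sin120.0°, -0.0313) = (-0.1786, 0.3094, -0.0313)
arm 3 at φ=240.0°: e+L cos θ3 = 0.3274;  O3 = (-0.1637, -0.2836, -0.1032)
eliminate P² terms by subtracting sphere 1 from 2 and 3
linear system: -0.9930x+0.6188y = 0.0142−0.1689z; -0.9632x+-0.5671y = 0.0034−0.0249z
det = 1.1593;  x = -0.0088+0.0959z,  y = 0.0088+-0.1190z
quadratic in z: (1.0234)z²+(0.1666)z+(-0.0823)=0, √Δ=0.6040 → z ∈ {-0.3765, 0.2137}; z = -0.3765 (taking z<0)
x = -0.0449, y = 0.0536

(-0.0449, 0.0536, -0.3765)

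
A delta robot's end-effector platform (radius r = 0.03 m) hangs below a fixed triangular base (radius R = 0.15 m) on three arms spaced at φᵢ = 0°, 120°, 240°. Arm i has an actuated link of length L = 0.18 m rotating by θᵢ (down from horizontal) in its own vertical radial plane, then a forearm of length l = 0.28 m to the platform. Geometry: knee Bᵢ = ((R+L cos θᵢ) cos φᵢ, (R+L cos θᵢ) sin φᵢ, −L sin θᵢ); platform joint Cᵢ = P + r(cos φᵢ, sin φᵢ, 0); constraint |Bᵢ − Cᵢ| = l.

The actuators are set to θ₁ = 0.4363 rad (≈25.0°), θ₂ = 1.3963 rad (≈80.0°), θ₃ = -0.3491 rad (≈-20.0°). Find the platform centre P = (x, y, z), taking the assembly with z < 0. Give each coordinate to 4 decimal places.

(0.0321, -0.1189, -0.1113)

O1 = (0.2831·cos0.0°, 0.2831·sin0.0°, -0.0761) = (0.2831, 0.0000, -0.0761)
arm 2 at φ=120.0°: e+L cos θ2 = 0.1513;  O2 = (-0.0756, 0.1310, -0.1773)
φ3=240.0°: virtual centre (-0.1446, -0.2504, 0.0616), radius l
|O₂|²−|O₁|² = -0.0317;  |O₃|²−|O₁|² = 0.0014
[-0.7175 0.2620 -0.2024]·P = -0.0317;  [-0.8554 -0.5008 0.2753]·P = 0.0014
det = 0.5834;  x = 0.0265+-0.0501z,  y = -0.0482+0.6353z
sphere 1 gives Az²+Bz+C=0 with A=1.4061, B=0.1166, C=-0.0044;  B²−4AC=0.0386;  roots -0.1113, 0.0284;  negative root z = -0.1113
x = 0.0321, y = -0.1189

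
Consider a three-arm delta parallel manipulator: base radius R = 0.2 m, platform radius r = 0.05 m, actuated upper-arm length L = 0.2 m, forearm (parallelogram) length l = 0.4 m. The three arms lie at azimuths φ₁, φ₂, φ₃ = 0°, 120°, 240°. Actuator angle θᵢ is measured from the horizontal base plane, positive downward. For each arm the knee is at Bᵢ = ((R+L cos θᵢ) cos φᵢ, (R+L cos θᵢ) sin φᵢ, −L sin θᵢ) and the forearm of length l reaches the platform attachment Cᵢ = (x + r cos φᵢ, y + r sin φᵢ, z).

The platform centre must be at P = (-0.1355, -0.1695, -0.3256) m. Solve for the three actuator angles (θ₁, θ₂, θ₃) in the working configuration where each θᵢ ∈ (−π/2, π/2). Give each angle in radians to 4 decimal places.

φ1=0.0° → target in arm frame (-0.1355, -0.1695)
  e−x'=0.2855;  (l²−L²−(e−x')²−y'²−z²)/2L = -0.2406
  γ=atan2(-0.3256,0.2855)=-0.8509;  ψ=arccos(-0.5557)=2.1600;  θ1=γ+ψ≈1.3091
arm 2 (φ=120.0°): x'=-0.0790, y'=0.2021
  e−x'=0.2290;  (l²−L²−(e−x')²−y'²−z²)/2L = -0.1983
  γ=atan2(-0.3256,0.2290)=-0.9578;  ψ=arccos(-0.4981)=2.0922;  θ2=γ+ψ≈1.1345
φ3=240.0° → target in arm frame (0.2145, -0.0326)
  e−x'=-0.0645;  (l²−L²−(e−x')²−y'²−z²)/2L = 0.0219
  γ=atan2(-0.3256,-0.0645)=-1.7665;  ψ=arccos(0.0660)=1.5048;  θ3=γ+ψ≈-0.2617

θ₁ = 1.3091, θ₂ = 1.1345, θ₃ = -0.2617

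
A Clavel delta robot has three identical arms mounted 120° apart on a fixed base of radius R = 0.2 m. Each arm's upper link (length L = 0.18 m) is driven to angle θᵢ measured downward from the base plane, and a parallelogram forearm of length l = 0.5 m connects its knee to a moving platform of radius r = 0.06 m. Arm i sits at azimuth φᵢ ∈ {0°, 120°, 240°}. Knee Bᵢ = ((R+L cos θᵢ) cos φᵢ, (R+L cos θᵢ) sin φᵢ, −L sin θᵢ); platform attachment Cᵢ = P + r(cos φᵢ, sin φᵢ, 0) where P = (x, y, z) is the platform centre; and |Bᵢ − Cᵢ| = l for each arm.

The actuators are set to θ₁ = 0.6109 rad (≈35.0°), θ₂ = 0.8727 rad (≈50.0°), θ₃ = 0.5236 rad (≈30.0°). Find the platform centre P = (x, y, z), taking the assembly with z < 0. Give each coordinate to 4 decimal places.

φ1=0.0°: virtual centre (0.2874, 0.0000, -0.1032), radius l
S2 = (0.2557·cos120.0°, 0.2557·sin120.0°, -0.1379) = (-0.1278, 0.2214, -0.1379)
φ3=240.0°: virtual centre (-0.1479, -0.2562, -0.0900), radius l
subtract pairs → two planes through P
plane₁₂: -0.8306x+0.4429y+-0.0693z = -0.0089
Cramer: x(z) = 0.0043-0.0293z;  y(z) = -0.0120+0.1015z
sphere 1 gives Az²+Bz+C=0 with A=1.0112, B=0.2207, C=-0.1590;  B²−4AC=0.6920;  roots -0.5204, 0.3022;  negative root z = -0.5204
x = 0.0196, y = -0.0648

(0.0196, -0.0648, -0.5204)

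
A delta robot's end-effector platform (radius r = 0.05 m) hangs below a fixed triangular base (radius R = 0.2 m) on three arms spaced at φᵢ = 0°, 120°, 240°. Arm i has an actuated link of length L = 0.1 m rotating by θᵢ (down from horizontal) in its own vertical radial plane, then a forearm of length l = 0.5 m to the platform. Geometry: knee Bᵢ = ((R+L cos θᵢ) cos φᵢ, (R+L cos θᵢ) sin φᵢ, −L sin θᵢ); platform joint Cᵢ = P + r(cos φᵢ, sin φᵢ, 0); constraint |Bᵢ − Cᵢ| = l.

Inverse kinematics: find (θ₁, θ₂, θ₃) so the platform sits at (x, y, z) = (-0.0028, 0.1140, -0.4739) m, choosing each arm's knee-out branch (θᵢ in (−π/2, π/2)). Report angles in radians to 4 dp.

rotate P by −φ1: (-0.0028, 0.1140, -0.4739)
  A=0.1528, B=-0.4739, C=(l²−L²−A²−y'²−z²)/(2L)=-0.1046
  θ1 = atan2(B,A) + arccos(C/0.4979) = 0.5236
rotate P by −φ2: (0.1001, -0.0546, -0.4739)
  A cos θ + B sin θ = C:  0.0499·cos θ + -0.4739·sin θ = 0.0498
  √(A²+B²)=0.4765;  θ2 = -1.4659+1.4662 ≈ 0.0002
rotate P by −φ3: (-0.0973, -0.0594, -0.4739)
  A=0.2473, B=-0.4739, C=(l²−L²−A²−y'²−z²)/(2L)=-0.2464
  θ3 = atan2(B,A) + arccos(C/0.5346) = 0.9601

θ₁ = 0.5236, θ₂ = 0.0002, θ₃ = 0.9601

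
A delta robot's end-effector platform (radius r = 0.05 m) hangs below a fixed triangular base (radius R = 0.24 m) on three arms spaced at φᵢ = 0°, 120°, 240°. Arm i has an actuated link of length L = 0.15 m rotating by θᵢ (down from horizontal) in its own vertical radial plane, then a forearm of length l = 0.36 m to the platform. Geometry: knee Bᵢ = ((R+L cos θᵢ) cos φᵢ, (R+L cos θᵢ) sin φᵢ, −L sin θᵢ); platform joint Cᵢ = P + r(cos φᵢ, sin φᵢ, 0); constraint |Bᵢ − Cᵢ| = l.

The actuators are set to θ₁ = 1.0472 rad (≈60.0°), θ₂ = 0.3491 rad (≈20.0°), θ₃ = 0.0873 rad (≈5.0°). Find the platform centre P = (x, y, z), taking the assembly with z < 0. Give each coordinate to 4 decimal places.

centre 1 = (0.2650·cos0.0°, 0.2650·sin0.0°, -0.1299) = (0.2650, 0.0000, -0.1299)
φ2=120.0°: virtual centre (-0.1655, 0.2866, -0.0513), radius l
arm 3 at φ=240.0°: (R−r)+L cos θ3 = 0.3394;  centre 3 = (-0.1697, -0.2940, -0.0131)
eliminate P² terms by subtracting sphere 1 from 2 and 3
plane₁₂: -0.8610x+0.5732y+0.1572z = 0.0251
det = 1.0045;  x = -0.0308+0.2253z,  y = -0.0025+0.0642z
quadratic in z: (1.0549)z²+(0.1262)z+(-0.0252)=0, √Δ=0.3497 → z ∈ {-0.2256, 0.1060}; z = -0.2256 (taking z<0)
x = -0.0816, y = -0.0170

(-0.0816, -0.0170, -0.2256)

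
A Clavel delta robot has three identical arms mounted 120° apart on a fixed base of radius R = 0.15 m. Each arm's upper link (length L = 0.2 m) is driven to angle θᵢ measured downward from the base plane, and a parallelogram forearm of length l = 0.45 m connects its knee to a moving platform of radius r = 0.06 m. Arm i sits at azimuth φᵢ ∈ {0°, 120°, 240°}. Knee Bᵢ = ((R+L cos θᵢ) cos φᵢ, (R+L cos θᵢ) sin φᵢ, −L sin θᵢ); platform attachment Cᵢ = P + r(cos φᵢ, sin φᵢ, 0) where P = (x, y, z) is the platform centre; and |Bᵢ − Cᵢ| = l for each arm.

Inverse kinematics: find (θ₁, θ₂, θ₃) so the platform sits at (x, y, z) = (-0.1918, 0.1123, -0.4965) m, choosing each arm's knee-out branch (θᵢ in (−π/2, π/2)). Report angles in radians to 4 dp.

θ₁ = 1.3964, θ₂ = 0.3493, θ₃ = 0.9601

arm 1 (φ=0.0°): x'=-0.1918, y'=0.1123
  e−x'=0.2818;  (l²−L²−(e−x')²−y'²−z²)/2L = -0.4401
  √(A²+B²)=0.5709;  θ1 = -1.0546+2.4510 ≈ 1.3964
arm 2 (φ=120.0°): x'=0.1932, y'=0.1100
  A cos θ + B sin θ = C:  -0.1032·cos θ + -0.4965·sin θ = -0.2669
  γ=atan2(-0.4965,-0.1032)=-1.7756;  ψ=arccos(-0.5262)=2.1250;  θ2=γ+ψ≈0.3493
arm 3 (φ=240.0°): x'=-0.0014, y'=-0.2223
  A cos θ + B sin θ = C:  0.0914·cos θ + -0.4965·sin θ = -0.3544
  θ3 = atan2(B,A) + arccos(C/0.5048) = 0.9601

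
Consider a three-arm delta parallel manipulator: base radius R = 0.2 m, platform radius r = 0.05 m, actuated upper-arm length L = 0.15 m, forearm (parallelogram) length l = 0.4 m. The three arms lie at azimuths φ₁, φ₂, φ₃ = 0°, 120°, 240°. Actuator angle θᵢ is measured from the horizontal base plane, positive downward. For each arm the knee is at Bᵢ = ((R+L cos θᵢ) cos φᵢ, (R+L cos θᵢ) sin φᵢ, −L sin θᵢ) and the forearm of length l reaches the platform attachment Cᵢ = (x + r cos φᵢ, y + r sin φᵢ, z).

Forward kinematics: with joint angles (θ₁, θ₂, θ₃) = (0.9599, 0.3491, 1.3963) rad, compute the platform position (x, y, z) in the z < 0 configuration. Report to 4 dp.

(-0.0064, 0.1392, -0.4090)

O1 = (0.2360·cos0.0°, 0.2360·sin0.0°, -0.1229) = (0.2360, 0.0000, -0.1229)
arm 2 at φ=120.0°: (R−r)+L cos θ2 = 0.2910;  O2 = (-0.1455, 0.2520, -0.0513)
φ3=240.0°: virtual centre (-0.0880, -0.1525, -0.1477), radius l
|O₂|²−|O₁|² = 0.0165;  |O₃|²−|O₁|² = -0.0180
linear system: -0.7630x+0.5039y = 0.0165−0.1431z; -0.6481x+-0.3049y = -0.0180−-0.0497z
Cramer: x(z) = 0.0072+0.0332z;  y(z) = 0.0436-0.2337z
quadratic in z: (1.0557)z²+(0.2101)z+(-0.0906)=0, √Δ=0.6534 → z ∈ {-0.4090, 0.2099}; z = -0.4090 (taking z<0)
x = -0.0064, y = 0.1392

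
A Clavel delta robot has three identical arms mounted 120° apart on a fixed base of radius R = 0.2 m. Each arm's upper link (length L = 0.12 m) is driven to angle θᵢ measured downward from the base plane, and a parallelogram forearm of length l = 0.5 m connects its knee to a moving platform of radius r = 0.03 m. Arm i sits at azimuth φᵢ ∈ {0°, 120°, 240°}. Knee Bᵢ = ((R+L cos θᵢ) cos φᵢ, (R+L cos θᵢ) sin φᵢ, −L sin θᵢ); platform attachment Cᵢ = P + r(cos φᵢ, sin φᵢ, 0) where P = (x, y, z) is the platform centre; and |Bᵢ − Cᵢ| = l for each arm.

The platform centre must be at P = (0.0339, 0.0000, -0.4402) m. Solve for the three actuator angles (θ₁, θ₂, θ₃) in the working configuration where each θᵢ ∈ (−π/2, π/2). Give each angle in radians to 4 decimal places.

rotate P by −φ1: (0.0339, 0.0000, -0.4402)
  A cos θ + B sin θ = C:  0.1361·cos θ + -0.4402·sin θ = 0.0971
  θ1 = atan2(B,A) + arccos(C/0.4608) = 0.0876
φ2=120.0° → target in arm frame (-0.0169, -0.0294)
  A=0.1870, B=-0.4402, C=(l²−L²−A²−y'²−z²)/(2L)=0.0250
  √(A²+B²)=0.4783;  θ2 = -1.1692+1.5184 ≈ 0.3492
arm 3 (φ=240.0°): x'=-0.0170, y'=0.0294
  A cos θ + B sin θ = C:  0.1870·cos θ + -0.4402·sin θ = 0.0250
  √(A²+B²)=0.4783;  θ3 = -1.1692+1.5184 ≈ 0.3492

θ₁ = 0.0876, θ₂ = 0.3492, θ₃ = 0.3492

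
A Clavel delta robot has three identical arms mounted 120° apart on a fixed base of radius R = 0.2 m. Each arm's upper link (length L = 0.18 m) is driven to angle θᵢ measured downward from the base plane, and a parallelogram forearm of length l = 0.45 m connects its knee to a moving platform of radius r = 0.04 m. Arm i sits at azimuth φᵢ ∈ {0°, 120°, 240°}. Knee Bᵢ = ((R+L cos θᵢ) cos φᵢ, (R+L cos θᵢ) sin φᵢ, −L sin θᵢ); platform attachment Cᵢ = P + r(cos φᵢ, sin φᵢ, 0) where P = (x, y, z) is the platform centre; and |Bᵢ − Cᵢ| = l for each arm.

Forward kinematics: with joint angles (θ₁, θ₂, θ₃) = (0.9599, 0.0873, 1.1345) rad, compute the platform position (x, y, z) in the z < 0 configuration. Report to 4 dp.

(-0.0536, 0.1541, -0.4274)

S1 = (0.2632·cos0.0°, 0.2632·sin0.0°, -0.1474) = (0.2632, 0.0000, -0.1474)
arm 2 at φ=120.0°: (R−r)+L cos θ2 = 0.3393;  S2 = (-0.1697, 0.2939, -0.0157)
S3 = (0.2361·cos240.0°, 0.2361·sin240.0°, -0.1631) = (-0.1180, -0.2044, -0.1631)
|S₂|²−|S₁|² = 0.0243;  |S₃|²−|S₁|² = -0.0087
plane₁₂: -0.8658x+0.5877y+0.2635z = 0.0243
det = 0.8022;  x = -0.0060+0.1113z,  y = 0.0325+-0.2844z
quadratic in z: (1.0933)z²+(0.2164)z+(-0.1072)=0, √Δ=0.7180 → z ∈ {-0.4274, 0.2294}; z = -0.4274 (taking z<0)
x = -0.0536, y = 0.1541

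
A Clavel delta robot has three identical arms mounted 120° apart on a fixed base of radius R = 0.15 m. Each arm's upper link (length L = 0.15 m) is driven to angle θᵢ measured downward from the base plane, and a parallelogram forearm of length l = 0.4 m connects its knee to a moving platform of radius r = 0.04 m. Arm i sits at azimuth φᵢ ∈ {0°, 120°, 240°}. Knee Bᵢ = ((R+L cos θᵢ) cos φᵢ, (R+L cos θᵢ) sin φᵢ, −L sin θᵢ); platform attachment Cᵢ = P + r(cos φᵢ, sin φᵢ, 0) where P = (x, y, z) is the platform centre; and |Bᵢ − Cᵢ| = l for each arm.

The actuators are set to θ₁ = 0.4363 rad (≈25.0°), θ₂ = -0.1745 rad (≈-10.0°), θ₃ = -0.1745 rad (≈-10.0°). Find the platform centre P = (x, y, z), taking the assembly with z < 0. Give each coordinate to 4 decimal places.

(-0.0754, 0.0000, -0.3016)

O1 = (0.2459·cos0.0°, 0.2459·sin0.0°, -0.0634) = (0.2459, 0.0000, -0.0634)
arm 2 at φ=120.0°: (R−r)+L cos θ2 = 0.2577;  O2 = (-0.1289, 0.2232, 0.0260)
arm 3 at φ=240.0°: (R−r)+L cos θ3 = 0.2577;  O3 = (-0.1289, -0.2232, 0.0260)
eliminate P² terms by subtracting sphere 1 from 2 and 3
plane₁₂: -0.7496x+0.4464y+0.1789z = 0.0026
Cramer: x(z) = -0.0035+0.2386z;  y(z) = 0.0000-0.0000z
sphere 1 gives Az²+Bz+C=0 with A=1.0569, B=0.0078, C=-0.0938;  B²−4AC=0.3965;  roots -0.3016, 0.2942;  negative root z = -0.3016
x = -0.0754, y = 0.0000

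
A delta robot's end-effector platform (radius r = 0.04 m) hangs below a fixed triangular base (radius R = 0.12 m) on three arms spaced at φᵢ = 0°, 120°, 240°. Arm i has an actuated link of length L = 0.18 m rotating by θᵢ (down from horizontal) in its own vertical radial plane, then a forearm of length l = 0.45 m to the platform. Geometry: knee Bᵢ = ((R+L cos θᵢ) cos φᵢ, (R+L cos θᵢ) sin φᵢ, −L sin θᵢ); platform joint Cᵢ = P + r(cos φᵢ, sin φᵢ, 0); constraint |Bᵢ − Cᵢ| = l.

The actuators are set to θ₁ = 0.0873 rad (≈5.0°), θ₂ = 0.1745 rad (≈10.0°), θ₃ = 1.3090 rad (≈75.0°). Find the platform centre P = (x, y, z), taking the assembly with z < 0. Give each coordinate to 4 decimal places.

(0.1460, 0.2265, -0.3877)

arm 1 at φ=0.0°: e+L cos θ1 = 0.2593;  S1 = (0.2593, 0.0000, -0.0157)
S2 = (0.2573·cos120.0°, 0.2573·sin120.0°, -0.0313) = (-0.1286, 0.2228, -0.0313)
S3 = (0.1266·cos240.0°, 0.1266·sin240.0°, -0.1739) = (-0.0633, -0.1096, -0.1739)
subtract pairs → two planes through P
linear system: -0.7759x+0.4456y = -0.0003−-0.0311z; -0.6452x+-0.2193y = -0.0212−-0.3163z
det = 0.4576;  x = 0.0208+-0.3229z,  y = 0.0355+-0.4925z
quadratic in z: (1.3468)z²+(0.1504)z+(-0.1441)=0, √Δ=0.8939 → z ∈ {-0.3877, 0.2760}; z = -0.3877 (taking z<0)
x = 0.1460, y = 0.2265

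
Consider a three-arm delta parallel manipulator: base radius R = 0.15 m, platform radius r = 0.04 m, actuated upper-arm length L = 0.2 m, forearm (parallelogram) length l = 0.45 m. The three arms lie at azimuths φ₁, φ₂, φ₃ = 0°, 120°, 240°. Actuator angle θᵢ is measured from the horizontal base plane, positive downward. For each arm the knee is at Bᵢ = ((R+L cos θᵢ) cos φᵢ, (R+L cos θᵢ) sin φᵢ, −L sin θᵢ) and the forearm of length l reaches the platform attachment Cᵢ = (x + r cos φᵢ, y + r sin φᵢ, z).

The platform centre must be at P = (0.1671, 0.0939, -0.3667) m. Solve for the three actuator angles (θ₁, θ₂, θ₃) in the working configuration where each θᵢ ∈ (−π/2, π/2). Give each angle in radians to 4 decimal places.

θ₁ = -0.2621, θ₂ = 0.4363, θ₃ = 0.9599

φ1=0.0° → target in arm frame (0.1671, 0.0939)
  A cos θ + B sin θ = C:  -0.0571·cos θ + -0.3667·sin θ = 0.0399
  γ=atan2(-0.3667,-0.0571)=-1.7253;  ψ=arccos(0.1075)=1.4631;  θ1=γ+ψ≈-0.2621
arm 2 (φ=120.0°): x'=-0.0022, y'=-0.1917
  A cos θ + B sin θ = C:  0.1122·cos θ + -0.3667·sin θ = -0.0532
  θ2 = atan2(B,A) + arccos(C/0.3835) = 0.4363
rotate P by −φ3: (-0.1649, 0.0978, -0.3667)
  A cos θ + B sin θ = C:  0.2749·cos θ + -0.3667·sin θ = -0.1427
  θ3 = atan2(B,A) + arccos(C/0.4583) = 0.9599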